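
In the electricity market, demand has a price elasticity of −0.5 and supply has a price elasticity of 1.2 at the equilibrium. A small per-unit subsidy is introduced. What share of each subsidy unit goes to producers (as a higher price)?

Producer share = 5/17

For a small subsidy around the equilibrium, the benefit split depends on the relative slopes, which at a point are proportional to the elasticities.
Buyer share = εs/(εs + |εd|) = 1.2/(1.2 + 0.5) = 12/17; seller share = |εd|/(εs + |εd|) = 5/17.
So producers capture 5/17 of the subsidy.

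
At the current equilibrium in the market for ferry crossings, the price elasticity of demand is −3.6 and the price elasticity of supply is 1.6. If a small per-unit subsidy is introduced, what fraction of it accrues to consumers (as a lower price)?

For a small subsidy around the equilibrium, the benefit split depends on the relative slopes, which at a point are proportional to the elasticities.
Buyer share = εs/(εs + |εd|) = 1.6/(1.6 + 3.6) = 4/13; seller share = |εd|/(εs + |εd|) = 9/13.

Consumer share = 4/13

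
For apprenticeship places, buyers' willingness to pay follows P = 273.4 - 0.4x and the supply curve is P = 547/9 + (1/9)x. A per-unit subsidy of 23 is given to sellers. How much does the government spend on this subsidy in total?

Pre-subsidy: 273.4 - 0.4x = 547/9 + (1/9)x gives x* = 416 and P* = 107.
With the subsidy, sellers receive Ps = Pb + 23 for each unit, where Pb is the price buyers pay.
On the curves, Pb = 273.4 - 0.4x and Ps = 547/9 + (1/9)x; the wedge Ps − Pb = 23 gives 547/9 + (1/9)x − (273.4 - 0.4x) = 23, so x' = 461.
Then Pb = 273.4 − 0.4·461 = 89 and Ps = 547/9 + (1/9)·461 = 112.
Government outlay = subsidy × quantity = 23 × 461 = 10603.

Government cost = 10603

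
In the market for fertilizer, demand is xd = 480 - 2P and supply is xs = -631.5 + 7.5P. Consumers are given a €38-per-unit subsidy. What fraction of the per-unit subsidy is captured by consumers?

Pre-subsidy: 480 - 2P = -631.5 + 7.5P gives P* = 117, x* = 246.
With the rebate, buyers effectively pay Pb = Ps − 38, where Ps is the price sellers receive.
Demand in terms of Ps becomes xd = 480 − 2(Ps − 38) = 556 - 2Ps. Setting this equal to supply: 556 - 2Ps = -631.5 + 7.5Ps, so Ps = 125.
Buyers pay Pb = 125 − 38 = 87; x' = -631.5 + 7.5·125 = 306.
Buyers' price falls by P* − Pb = 117 − 87 = 30; sellers' price rises by Ps − P* = 125 − 117 = 8.
So consumers capture 30/38 = 15/19 of each unit of subsidy.

Consumer share = 15/19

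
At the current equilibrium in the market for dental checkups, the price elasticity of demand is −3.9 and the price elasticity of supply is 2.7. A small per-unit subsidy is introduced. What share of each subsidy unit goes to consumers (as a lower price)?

Consumer share = 9/22

For a small subsidy around the equilibrium, the benefit split depends on the relative slopes, which at a point are proportional to the elasticities.
Buyer share = εs/(εs + |εd|) = 2.7/(2.7 + 3.9) = 9/22; seller share = |εd|/(εs + |εd|) = 13/22.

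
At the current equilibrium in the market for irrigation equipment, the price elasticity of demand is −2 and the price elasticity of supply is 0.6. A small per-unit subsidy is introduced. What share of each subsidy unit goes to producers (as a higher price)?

Producer share = 10/13

For a small subsidy around the equilibrium, the benefit split depends on the relative slopes, which at a point are proportional to the elasticities.
Buyer share = εs/(εs + |εd|) = 0.6/(0.6 + 2) = 3/13; seller share = |εd|/(εs + |εd|) = 10/13.
So producers capture 10/13 of the subsidy.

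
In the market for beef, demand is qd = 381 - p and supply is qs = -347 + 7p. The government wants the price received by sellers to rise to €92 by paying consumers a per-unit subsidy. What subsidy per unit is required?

At a seller price of 92, quantity supplied is -347 + 7·92 = 297.
Buyers absorb 297 only when they pay pb with 381 − 1·pb = 297, i.e. pb = 84.
s = ps − pb = 92 − 84 = 8.

Required subsidy s = €8 per unit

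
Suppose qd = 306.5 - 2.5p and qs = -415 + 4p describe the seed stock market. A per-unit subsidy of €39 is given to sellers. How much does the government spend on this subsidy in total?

Government cost = €3471

Pre-subsidy: 306.5 - 2.5p = -415 + 4p gives p* = 111, q* = 29.
With the subsidy, sellers receive ps = pb + 39 for each unit, where pb is the price buyers pay.
Supply in terms of pb becomes qs = -415 + 4(pb + 39) = -259 + 4pb. Setting this equal to demand: 306.5 - 2.5pb = -259 + 4pb, so pb = 87.
Sellers receive ps = 87 + 39 = 126; q' = 306.5 − 2.5·87 = 89.
Government outlay = subsidy × quantity = 39 × 89 = 3471.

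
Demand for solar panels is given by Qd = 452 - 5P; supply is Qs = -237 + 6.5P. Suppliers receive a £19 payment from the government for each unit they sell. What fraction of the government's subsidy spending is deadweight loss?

DWL / government spending = 1235/9482

Pre-subsidy: 452 - 5P = -237 + 6.5P gives P* = 1378/23, Q* = 3506/23.
With the subsidy, sellers receive Ps = Pb + 19 for each unit, where Pb is the price buyers pay.
Supply in terms of Pb becomes Qs = -237 + 6.5(Pb + 19) = -113.5 + 6.5Pb. Setting this equal to demand: 452 - 5Pb = -113.5 + 6.5Pb, so Pb = 1131/23.
Sellers receive Ps = 1131/23 + 19 = 1568/23; Q' = 452 − 5·(1131/23) = 4741/23.
ΔCS = ½(3506/23 + 4741/23)(1378/23 − 1131/23) = 2037009/1058; ΔPS = ½(3506/23 + 4741/23)(1568/23 − 1378/23) = 783465/529.
Government spending = 19 × 4741/23 = 90079/23.
DWL = ½ × 19 × (4741/23 − 3506/23) = 23465/46; fraction = (23465/46) / (90079/23) = 1235/9482.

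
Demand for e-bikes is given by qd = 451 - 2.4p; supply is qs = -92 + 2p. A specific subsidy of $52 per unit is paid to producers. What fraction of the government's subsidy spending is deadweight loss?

DWL / government spending = 24/179

Pre-subsidy: 451 - 2.4p = -92 + 2p gives p* = 2715/22, q* = 1703/11.
With the subsidy, sellers receive ps = pb + 52 for each unit, where pb is the price buyers pay.
Supply in terms of pb becomes qs = -92 + 2(pb + 52) = 12 + 2pb. Setting this equal to demand: 451 - 2.4pb = 12 + 2pb, so pb = 2195/22.
Sellers receive ps = 2195/22 + 52 = 3339/22; q' = 451 − 2.4·(2195/22) = 2327/11.
ΔCS = ½(1703/11 + 2327/11)(2715/22 − 2195/22) = 523900/121; ΔPS = ½(1703/11 + 2327/11)(3339/22 − 2715/22) = 628680/121.
Government spending = 52 × 2327/11 = 121004/11.
DWL = ½ × 52 × (2327/11 − 1703/11) = 16224/11; fraction = (16224/11) / (121004/11) = 24/179.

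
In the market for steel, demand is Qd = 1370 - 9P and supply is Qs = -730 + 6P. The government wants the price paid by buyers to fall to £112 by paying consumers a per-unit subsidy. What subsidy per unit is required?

At a buyer price of 112, quantity demanded is 1370 − 9·112 = 362.
Sellers supply 362 only when they receive Ps with -730 + 6·Ps = 362, i.e. Ps = 182.
s = Ps − Pb = 182 − 112 = 70.

Required subsidy s = £70 per unit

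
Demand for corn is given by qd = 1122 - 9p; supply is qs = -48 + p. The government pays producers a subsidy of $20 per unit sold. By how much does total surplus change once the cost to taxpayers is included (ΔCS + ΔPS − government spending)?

Net change in total surplus = -$180

Pre-subsidy: 1122 - 9p = -48 + p gives p* = 117, q* = 69.
With the subsidy, sellers receive ps = pb + 20 for each unit, where pb is the price buyers pay.
Supply in terms of pb becomes qs = -48 + 1(pb + 20) = -28 + pb. Setting this equal to demand: 1122 - 9pb = -28 + pb, so pb = 115.
Sellers receive ps = 115 + 20 = 135; q' = 1122 − 9·115 = 87.
ΔCS = ½(69 + 87)(117 − 115) = 156; ΔPS = ½(69 + 87)(135 − 117) = 1404.
Government spending = 20 × 87 = 1740.
Net change = 156 + 1404 − 1740 = -180. The loss equals the DWL triangle ½·20·18.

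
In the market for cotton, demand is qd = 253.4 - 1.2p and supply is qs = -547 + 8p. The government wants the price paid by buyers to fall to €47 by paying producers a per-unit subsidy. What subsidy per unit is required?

At a buyer price of 47, quantity demanded is 253.4 − 1.2·47 = 197.
Sellers supply 197 only when they receive ps with -547 + 8·ps = 197, i.e. ps = 93.
s = ps − pb = 93 − 47 = 46.

Required subsidy s = €46 per unit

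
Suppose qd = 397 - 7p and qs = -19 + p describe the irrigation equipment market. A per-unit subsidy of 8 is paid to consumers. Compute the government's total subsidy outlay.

Government cost = 320

Pre-subsidy: 397 - 7p = -19 + p gives p* = 52, q* = 33.
With the rebate, buyers effectively pay pb = ps − 8, where ps is the price sellers receive.
Demand in terms of ps becomes qd = 397 − 7(ps − 8) = 453 - 7ps. Setting this equal to supply: 453 - 7ps = -19 + ps, so ps = 59.
Buyers pay pb = 59 − 8 = 51; q' = -19 + 1·59 = 40.
Government outlay = subsidy × quantity = 8 × 40 = 320.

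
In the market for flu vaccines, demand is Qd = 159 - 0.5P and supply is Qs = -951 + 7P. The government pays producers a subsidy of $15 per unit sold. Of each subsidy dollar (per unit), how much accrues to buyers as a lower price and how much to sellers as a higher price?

Pre-subsidy: 159 - 0.5P = -951 + 7P gives P* = 148, Q* = 85.
With the subsidy, sellers receive Ps = Pb + 15 for each unit, where Pb is the price buyers pay.
Supply in terms of Pb becomes Qs = -951 + 7(Pb + 15) = -846 + 7Pb. Setting this equal to demand: 159 - 0.5Pb = -846 + 7Pb, so Pb = 134.
Sellers receive Ps = 134 + 15 = 149; Q' = 159 − 0.5·134 = 92.
Buyers' price falls by P* − Pb = 148 − 134 = 14; sellers' price rises by Ps − P* = 149 − 148 = 1.

Buyers gain $14 per unit; sellers gain $1 per unit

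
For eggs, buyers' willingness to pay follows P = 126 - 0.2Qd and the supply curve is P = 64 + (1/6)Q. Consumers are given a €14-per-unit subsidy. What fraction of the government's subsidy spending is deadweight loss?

DWL / government spending = 7/76

Pre-subsidy: 126 - 0.2Q = 64 + (1/6)Q gives Q* = 1860/11 and P* = 1014/11.
With the rebate, buyers effectively pay Pb = Ps − 14, where Ps is the price sellers receive.
On the curves, Pb = 126 - 0.2Q and Ps = 64 + (1/6)Q; the wedge Ps − Pb = 14 gives 64 + (1/6)Q − (126 - 0.2Q) = 14, so Q' = 2280/11.
Then Pb = 126 − 0.2·(2280/11) = 930/11 and Ps = 64 + (1/6)·(2280/11) = 1084/11.
ΔCS = ½(1860/11 + 2280/11)(1014/11 − 930/11) = 173880/121; ΔPS = ½(1860/11 + 2280/11)(1084/11 − 1014/11) = 144900/121.
Government spending = 14 × 2280/11 = 31920/11.
DWL = ½ × 14 × (2280/11 − 1860/11) = 2940/11; fraction = (2940/11) / (31920/11) = 7/76.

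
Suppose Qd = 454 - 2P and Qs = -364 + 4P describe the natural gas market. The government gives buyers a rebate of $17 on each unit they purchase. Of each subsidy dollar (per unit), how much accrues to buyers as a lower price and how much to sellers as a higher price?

Buyers gain 34/3 per unit; sellers gain 17/3 per unit

Pre-subsidy: 454 - 2P = -364 + 4P gives P* = 409/3, Q* = 544/3.
With the rebate, buyers effectively pay Pb = Ps − 17, where Ps is the price sellers receive.
Demand in terms of Ps becomes Qd = 454 − 2(Ps − 17) = 488 - 2Ps. Setting this equal to supply: 488 - 2Ps = -364 + 4Ps, so Ps = 142.
Buyers pay Pb = 142 − 17 = 125; Q' = -364 + 4·142 = 204.
Buyers' price falls by P* − Pb = 409/3 − 125 = 34/3; sellers' price rises by Ps − P* = 142 − 409/3 = 17/3.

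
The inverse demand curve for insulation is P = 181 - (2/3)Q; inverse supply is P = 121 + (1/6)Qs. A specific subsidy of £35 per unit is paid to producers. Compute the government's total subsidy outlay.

Government cost = £3990

Pre-subsidy: 181 - (2/3)Q = 121 + (1/6)Q gives Q* = 72 and P* = 133.
With the subsidy, sellers receive Ps = Pb + 35 for each unit, where Pb is the price buyers pay.
On the curves, Pb = 181 - (2/3)Q and Ps = 121 + (1/6)Q; the wedge Ps − Pb = 35 gives 121 + (1/6)Q − (181 - (2/3)Q) = 35, so Q' = 114.
Then Pb = 181 − (2/3)·114 = 105 and Ps = 121 + (1/6)·114 = 140.
Government outlay = subsidy × quantity = 35 × 114 = 3990.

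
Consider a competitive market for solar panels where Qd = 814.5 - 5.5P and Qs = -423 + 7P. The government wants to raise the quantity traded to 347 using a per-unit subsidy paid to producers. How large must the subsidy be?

At Q = 347, invert demand for the buyer price: Pb = (814.5 − 347)/5.5 = 85; invert supply for the seller price: Ps = (347 − (-423))/7 = 110.
The subsidy must fill the gap: s = Ps − Pb = 110 − 85 = 25.

Required subsidy s = 25 per unit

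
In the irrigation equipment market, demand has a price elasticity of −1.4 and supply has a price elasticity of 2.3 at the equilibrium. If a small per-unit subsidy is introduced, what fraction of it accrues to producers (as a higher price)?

Producer share = 14/37

For a small subsidy around the equilibrium, the benefit split depends on the relative slopes, which at a point are proportional to the elasticities.
Buyer share = εs/(εs + |εd|) = 2.3/(2.3 + 1.4) = 23/37; seller share = |εd|/(εs + |εd|) = 14/37.
So producers capture 14/37 of the subsidy.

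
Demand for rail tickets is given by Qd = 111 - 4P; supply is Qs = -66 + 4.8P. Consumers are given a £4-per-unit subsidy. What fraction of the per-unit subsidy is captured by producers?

Producer share = 5/11

Pre-subsidy: 111 - 4P = -66 + 4.8P gives P* = 885/44, Q* = 336/11.
With the rebate, buyers effectively pay Pb = Ps − 4, where Ps is the price sellers receive.
Demand in terms of Ps becomes Qd = 111 − 4(Ps − 4) = 127 - 4Ps. Setting this equal to supply: 127 - 4Ps = -66 + 4.8Ps, so Ps = 965/44.
Buyers pay Pb = 965/44 − 4 = 789/44; Q' = -66 + 4.8·(965/44) = 432/11.
Buyers' price falls by P* − Pb = 885/44 − 789/44 = 24/11; sellers' price rises by Ps − P* = 965/44 − 885/44 = 20/11.
So producers capture (20/11)/4 = 5/11 of each unit of subsidy.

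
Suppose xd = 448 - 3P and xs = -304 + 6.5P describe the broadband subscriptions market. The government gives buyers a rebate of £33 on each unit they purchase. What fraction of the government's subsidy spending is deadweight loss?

DWL / government spending = 1287/10574

Pre-subsidy: 448 - 3P = -304 + 6.5P gives P* = 1504/19, x* = 4000/19.
With the rebate, buyers effectively pay Pb = Ps − 33, where Ps is the price sellers receive.
Demand in terms of Ps becomes xd = 448 − 3(Ps − 33) = 547 - 3Ps. Setting this equal to supply: 547 - 3Ps = -304 + 6.5Ps, so Ps = 1702/19.
Buyers pay Pb = 1702/19 − 33 = 1075/19; x' = -304 + 6.5·(1702/19) = 5287/19.
ΔCS = ½(4000/19 + 5287/19)(1504/19 − 1075/19) = 3984123/722; ΔPS = ½(4000/19 + 5287/19)(1702/19 − 1504/19) = 919413/361.
Government spending = 33 × 5287/19 = 174471/19.
DWL = ½ × 33 × (5287/19 − 4000/19) = 42471/38; fraction = (42471/38) / (174471/19) = 1287/10574.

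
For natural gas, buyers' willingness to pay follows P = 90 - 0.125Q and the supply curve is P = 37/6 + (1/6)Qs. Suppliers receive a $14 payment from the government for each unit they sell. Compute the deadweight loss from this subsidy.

Pre-subsidy: 90 - 0.125Q = 37/6 + (1/6)Q gives Q* = 2012/7 and P* = 757/14.
With the subsidy, sellers receive Ps = Pb + 14 for each unit, where Pb is the price buyers pay.
On the curves, Pb = 90 - 0.125Q and Ps = 37/6 + (1/6)Q; the wedge Ps − Pb = 14 gives 37/6 + (1/6)Q − (90 - 0.125Q) = 14, so Q' = 2348/7.
Then Pb = 90 − 0.125·(2348/7) = 673/14 and Ps = 37/6 + (1/6)·(2348/7) = 869/14.
The subsidy expands output by 2348/7 − 2012/7 = 48 past the efficient level; on those units the gap between marginal cost and willingness to pay runs from 0 up to 14.
DWL = ½ × 14 × 48 = 336.

Deadweight loss = $336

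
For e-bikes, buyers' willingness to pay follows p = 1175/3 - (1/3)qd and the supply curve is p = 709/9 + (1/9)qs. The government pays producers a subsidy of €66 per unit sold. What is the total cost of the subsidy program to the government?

Government cost = €56265

Pre-subsidy: 1175/3 - (1/3)q = 709/9 + (1/9)q gives q* = 704 and p* = 157.
With the subsidy, sellers receive ps = pb + 66 for each unit, where pb is the price buyers pay.
On the curves, pb = 1175/3 - (1/3)q and ps = 709/9 + (1/9)q; the wedge ps − pb = 66 gives 709/9 + (1/9)q − (1175/3 - (1/3)q) = 66, so q' = 852.5.
Then pb = 1175/3 − (1/3)·852.5 = 107.5 and ps = 709/9 + (1/9)·852.5 = 173.5.
Government outlay = subsidy × quantity = 66 × 852.5 = 56265.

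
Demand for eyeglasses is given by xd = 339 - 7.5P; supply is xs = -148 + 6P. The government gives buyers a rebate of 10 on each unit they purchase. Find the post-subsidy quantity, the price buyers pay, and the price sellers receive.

Pre-subsidy: 339 - 7.5P = -148 + 6P gives P* = 974/27, x* = 616/9.
With the rebate, buyers effectively pay Pb = Ps − 10, where Ps is the price sellers receive.
Demand in terms of Ps becomes xd = 339 − 7.5(Ps − 10) = 414 - 7.5Ps. Setting this equal to supply: 414 - 7.5Ps = -148 + 6Ps, so Ps = 1124/27.
Buyers pay Pb = 1124/27 − 10 = 854/27; x' = -148 + 6·(1124/27) = 916/9.

x' = 916/9; buyers pay 854/27; sellers receive 1124/27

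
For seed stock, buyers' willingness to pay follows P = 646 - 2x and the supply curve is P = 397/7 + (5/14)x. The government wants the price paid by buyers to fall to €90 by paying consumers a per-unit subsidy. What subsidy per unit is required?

Required subsidy s = €66 per unit

At a buyer price of 90, quantity demanded is 323 − 0.5·90 = 278.
Sellers supply 278 only when they receive Ps = 397/7 + (5/14)·278 = 156.
s = Ps − Pb = 156 − 90 = 66.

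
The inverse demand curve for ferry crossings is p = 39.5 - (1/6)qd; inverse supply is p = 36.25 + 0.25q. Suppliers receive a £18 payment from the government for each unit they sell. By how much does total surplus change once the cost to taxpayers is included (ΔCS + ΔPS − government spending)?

Pre-subsidy: 39.5 - (1/6)q = 36.25 + 0.25q gives q* = 7.8 and p* = 38.2.
With the subsidy, sellers receive ps = pb + 18 for each unit, where pb is the price buyers pay.
On the curves, pb = 39.5 - (1/6)q and ps = 36.25 + 0.25q; the wedge ps − pb = 18 gives 36.25 + 0.25q − (39.5 - (1/6)q) = 18, so q' = 51.
Then pb = 39.5 − (1/6)·51 = 31 and ps = 36.25 + 0.25·51 = 49.
ΔCS = ½(7.8 + 51)(38.2 − 31) = 211.68; ΔPS = ½(7.8 + 51)(49 − 38.2) = 317.52.
Government spending = 18 × 51 = 918.
Net change = 211.68 + 317.52 − 918 = -388.8. The loss equals the DWL triangle ½·18·43.2.

Net change in total surplus = -£388.8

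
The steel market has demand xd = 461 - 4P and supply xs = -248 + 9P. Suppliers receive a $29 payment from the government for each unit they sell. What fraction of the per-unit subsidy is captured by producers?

Pre-subsidy: 461 - 4P = -248 + 9P gives P* = 709/13, x* = 3157/13.
With the subsidy, sellers receive Ps = Pb + 29 for each unit, where Pb is the price buyers pay.
Supply in terms of Pb becomes xs = -248 + 9(Pb + 29) = 13 + 9Pb. Setting this equal to demand: 461 - 4Pb = 13 + 9Pb, so Pb = 448/13.
Sellers receive Ps = 448/13 + 29 = 825/13; x' = 461 − 4·(448/13) = 4201/13.
Buyers' price falls by P* − Pb = 709/13 − 448/13 = 261/13; sellers' price rises by Ps − P* = 825/13 − 709/13 = 116/13.
So producers capture (116/13)/29 = 4/13 of each unit of subsidy.

Producer share = 4/13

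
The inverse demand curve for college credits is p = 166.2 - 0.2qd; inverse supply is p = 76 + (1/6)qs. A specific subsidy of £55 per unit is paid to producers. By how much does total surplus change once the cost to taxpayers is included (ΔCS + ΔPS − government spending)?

Net change in total surplus = -£4125

Pre-subsidy: 166.2 - 0.2q = 76 + (1/6)q gives q* = 246 and p* = 117.
With the subsidy, sellers receive ps = pb + 55 for each unit, where pb is the price buyers pay.
On the curves, pb = 166.2 - 0.2q and ps = 76 + (1/6)q; the wedge ps − pb = 55 gives 76 + (1/6)q − (166.2 - 0.2q) = 55, so q' = 396.
Then pb = 166.2 − 0.2·396 = 87 and ps = 76 + (1/6)·396 = 142.
ΔCS = ½(246 + 396)(117 − 87) = 9630; ΔPS = ½(246 + 396)(142 − 117) = 8025.
Government spending = 55 × 396 = 21780.
Net change = 9630 + 8025 − 21780 = -4125. The loss equals the DWL triangle ½·55·150.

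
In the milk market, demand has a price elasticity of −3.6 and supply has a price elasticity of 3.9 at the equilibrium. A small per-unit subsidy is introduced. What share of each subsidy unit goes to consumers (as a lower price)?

For a small subsidy around the equilibrium, the benefit split depends on the relative slopes, which at a point are proportional to the elasticities.
Buyer share = εs/(εs + |εd|) = 3.9/(3.9 + 3.6) = 0.52; seller share = |εd|/(εs + |εd|) = 0.48.

Consumer share = 0.52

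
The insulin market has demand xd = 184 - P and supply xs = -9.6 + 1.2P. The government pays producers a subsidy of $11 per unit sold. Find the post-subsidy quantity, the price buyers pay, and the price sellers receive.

Pre-subsidy: 184 - P = -9.6 + 1.2P gives P* = 88, x* = 96.
With the subsidy, sellers receive Ps = Pb + 11 for each unit, where Pb is the price buyers pay.
Supply in terms of Pb becomes xs = -9.6 + 1.2(Pb + 11) = 3.6 + 1.2Pb. Setting this equal to demand: 184 - Pb = 3.6 + 1.2Pb, so Pb = 82.
Sellers receive Ps = 82 + 11 = 93; x' = 184 − 1·82 = 102.

x' = 102; buyers pay $82; sellers receive $93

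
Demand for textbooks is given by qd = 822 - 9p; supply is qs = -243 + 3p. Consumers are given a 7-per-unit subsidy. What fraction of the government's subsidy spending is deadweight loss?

Pre-subsidy: 822 - 9p = -243 + 3p gives p* = 88.75, q* = 23.25.
With the rebate, buyers effectively pay pb = ps − 7, where ps is the price sellers receive.
Demand in terms of ps becomes qd = 822 − 9(ps − 7) = 885 - 9ps. Setting this equal to supply: 885 - 9ps = -243 + 3ps, so ps = 94.
Buyers pay pb = 94 − 7 = 87; q' = -243 + 3·94 = 39.
ΔCS = ½(23.25 + 39)(88.75 − 87) = 54.46875; ΔPS = ½(23.25 + 39)(94 − 88.75) = 163.40625.
Government spending = 7 × 39 = 273.
DWL = ½ × 7 × (39 − 23.25) = 55.125; fraction = 55.125 / 273 = 21/104.

DWL / government spending = 21/104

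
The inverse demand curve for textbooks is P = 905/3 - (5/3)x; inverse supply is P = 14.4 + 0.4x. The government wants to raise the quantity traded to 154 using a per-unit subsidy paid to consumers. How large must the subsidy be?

At x = 154, from the demand curve buyers pay Pb = 905/3 − (5/3)·154 = 45; from the supply curve sellers need Ps = 14.4 + 0.4·154 = 76.
The subsidy must fill the gap: s = Ps − Pb = 76 − 45 = 31.

Required subsidy s = 31 per unit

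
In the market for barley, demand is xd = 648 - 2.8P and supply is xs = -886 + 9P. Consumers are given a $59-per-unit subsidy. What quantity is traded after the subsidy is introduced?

x' = 410

Pre-subsidy: 648 - 2.8P = -886 + 9P gives P* = 130, x* = 284.
With the rebate, buyers effectively pay Pb = Ps − 59, where Ps is the price sellers receive.
Demand in terms of Ps becomes xd = 648 − 2.8(Ps − 59) = 813.2 - 2.8Ps. Setting this equal to supply: 813.2 - 2.8Ps = -886 + 9Ps, so Ps = 144.
Buyers pay Pb = 144 − 59 = 85; x' = -886 + 9·144 = 410.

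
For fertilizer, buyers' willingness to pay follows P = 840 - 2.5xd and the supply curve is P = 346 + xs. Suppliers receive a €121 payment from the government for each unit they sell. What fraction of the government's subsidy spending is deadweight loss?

Pre-subsidy: 840 - 2.5x = 346 + x gives x* = 988/7 and P* = 3410/7.
With the subsidy, sellers receive Ps = Pb + 121 for each unit, where Pb is the price buyers pay.
On the curves, Pb = 840 - 2.5x and Ps = 346 + x; the wedge Ps − Pb = 121 gives 346 + x − (840 - 2.5x) = 121, so x' = 1230/7.
Then Pb = 840 − 2.5·(1230/7) = 2805/7 and Ps = 346 + 1·(1230/7) = 3652/7.
ΔCS = ½(988/7 + 1230/7)(3410/7 − 2805/7) = 670945/49; ΔPS = ½(988/7 + 1230/7)(3652/7 − 3410/7) = 268378/49.
Government spending = 121 × 1230/7 = 148830/7.
DWL = ½ × 121 × (1230/7 − 988/7) = 14641/7; fraction = (14641/7) / (148830/7) = 121/1230.

DWL / government spending = 121/1230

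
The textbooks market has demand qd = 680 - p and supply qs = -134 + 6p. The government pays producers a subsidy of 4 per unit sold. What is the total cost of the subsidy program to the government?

Pre-subsidy: 680 - p = -134 + 6p gives p* = 814/7, q* = 3946/7.
With the subsidy, sellers receive ps = pb + 4 for each unit, where pb is the price buyers pay.
Supply in terms of pb becomes qs = -134 + 6(pb + 4) = -110 + 6pb. Setting this equal to demand: 680 - pb = -110 + 6pb, so pb = 790/7.
Sellers receive ps = 790/7 + 4 = 818/7; q' = 680 − 1·(790/7) = 3970/7.
Government outlay = subsidy × quantity = 4 × 3970/7 = 15880/7.

Government cost = 15880/7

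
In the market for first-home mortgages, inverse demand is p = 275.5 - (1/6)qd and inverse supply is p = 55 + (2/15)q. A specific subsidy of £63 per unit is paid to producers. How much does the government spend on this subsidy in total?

Government cost = £59535

Pre-subsidy: 275.5 - (1/6)q = 55 + (2/15)q gives q* = 735 and p* = 153.
With the subsidy, sellers receive ps = pb + 63 for each unit, where pb is the price buyers pay.
On the curves, pb = 275.5 - (1/6)q and ps = 55 + (2/15)q; the wedge ps − pb = 63 gives 55 + (2/15)q − (275.5 - (1/6)q) = 63, so q' = 945.
Then pb = 275.5 − (1/6)·945 = 118 and ps = 55 + (2/15)·945 = 181.
Government outlay = subsidy × quantity = 63 × 945 = 59535.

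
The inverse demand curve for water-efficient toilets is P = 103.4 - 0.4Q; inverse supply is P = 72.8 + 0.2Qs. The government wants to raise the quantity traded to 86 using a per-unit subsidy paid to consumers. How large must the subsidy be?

Required subsidy s = 21 per unit

At Q = 86, from the demand curve buyers pay Pb = 103.4 − 0.4·86 = 69; from the supply curve sellers need Ps = 72.8 + 0.2·86 = 90.
The subsidy must fill the gap: s = Ps − Pb = 90 − 69 = 21.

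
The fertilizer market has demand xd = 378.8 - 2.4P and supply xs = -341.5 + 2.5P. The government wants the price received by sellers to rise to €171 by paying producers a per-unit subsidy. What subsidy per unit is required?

Required subsidy s = €49 per unit

At a seller price of 171, quantity supplied is -341.5 + 2.5·171 = 86.
Buyers absorb 86 only when they pay Pb with 378.8 − 2.4·Pb = 86, i.e. Pb = 122.
s = Ps − Pb = 171 − 122 = 49.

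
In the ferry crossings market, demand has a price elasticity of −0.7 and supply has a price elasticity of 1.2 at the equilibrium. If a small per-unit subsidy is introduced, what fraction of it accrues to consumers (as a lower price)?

Consumer share = 12/19

For a small subsidy around the equilibrium, the benefit split depends on the relative slopes, which at a point are proportional to the elasticities.
Buyer share = εs/(εs + |εd|) = 1.2/(1.2 + 0.7) = 12/19; seller share = |εd|/(εs + |εd|) = 7/19.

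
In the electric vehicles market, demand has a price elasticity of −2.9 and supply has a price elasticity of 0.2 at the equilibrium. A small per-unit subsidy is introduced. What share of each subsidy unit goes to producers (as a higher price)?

Producer share = 29/31

For a small subsidy around the equilibrium, the benefit split depends on the relative slopes, which at a point are proportional to the elasticities.
Buyer share = εs/(εs + |εd|) = 0.2/(0.2 + 2.9) = 2/31; seller share = |εd|/(εs + |εd|) = 29/31.
So producers capture 29/31 of the subsidy.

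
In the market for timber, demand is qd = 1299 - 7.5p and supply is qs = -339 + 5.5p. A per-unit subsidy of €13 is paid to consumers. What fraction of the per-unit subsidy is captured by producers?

Pre-subsidy: 1299 - 7.5p = -339 + 5.5p gives p* = 126, q* = 354.
With the rebate, buyers effectively pay pb = ps − 13, where ps is the price sellers receive.
Demand in terms of ps becomes qd = 1299 − 7.5(ps − 13) = 1396.5 - 7.5ps. Setting this equal to supply: 1396.5 - 7.5ps = -339 + 5.5ps, so ps = 133.5.
Buyers pay pb = 133.5 − 13 = 120.5; q' = -339 + 5.5·133.5 = 395.25.
Buyers' price falls by p* − pb = 126 − 120.5 = 5.5; sellers' price rises by ps − p* = 133.5 − 126 = 7.5.
So producers capture 7.5/13 = 15/26 of each unit of subsidy.

Producer share = 15/26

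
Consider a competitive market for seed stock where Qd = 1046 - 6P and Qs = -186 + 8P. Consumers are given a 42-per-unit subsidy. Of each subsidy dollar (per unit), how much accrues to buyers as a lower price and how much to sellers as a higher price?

Pre-subsidy: 1046 - 6P = -186 + 8P gives P* = 88, Q* = 518.
With the rebate, buyers effectively pay Pb = Ps − 42, where Ps is the price sellers receive.
Demand in terms of Ps becomes Qd = 1046 − 6(Ps − 42) = 1298 - 6Ps. Setting this equal to supply: 1298 - 6Ps = -186 + 8Ps, so Ps = 106.
Buyers pay Pb = 106 − 42 = 64; Q' = -186 + 8·106 = 662.
Buyers' price falls by P* − Pb = 88 − 64 = 24; sellers' price rises by Ps − P* = 106 − 88 = 18.

Buyers gain 24 per unit; sellers gain 18 per unit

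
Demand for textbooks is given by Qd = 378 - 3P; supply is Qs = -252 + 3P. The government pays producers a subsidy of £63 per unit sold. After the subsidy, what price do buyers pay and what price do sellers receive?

Pre-subsidy: 378 - 3P = -252 + 3P gives P* = 105, Q* = 63.
With the subsidy, sellers receive Ps = Pb + 63 for each unit, where Pb is the price buyers pay.
Supply in terms of Pb becomes Qs = -252 + 3(Pb + 63) = -63 + 3Pb. Setting this equal to demand: 378 - 3Pb = -63 + 3Pb, so Pb = 73.5.
Sellers receive Ps = 73.5 + 63 = 136.5; Q' = 378 − 3·73.5 = 157.5.

Buyers pay £73.5; sellers receive £136.5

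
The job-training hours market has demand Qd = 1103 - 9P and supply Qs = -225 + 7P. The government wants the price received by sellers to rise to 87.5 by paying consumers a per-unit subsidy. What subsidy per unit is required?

Required subsidy s = 8 per unit

At a seller price of 87.5, quantity supplied is -225 + 7·87.5 = 387.5.
Buyers absorb 387.5 only when they pay Pb with 1103 − 9·Pb = 387.5, i.e. Pb = 79.5.
s = Ps − Pb = 87.5 − 79.5 = 8.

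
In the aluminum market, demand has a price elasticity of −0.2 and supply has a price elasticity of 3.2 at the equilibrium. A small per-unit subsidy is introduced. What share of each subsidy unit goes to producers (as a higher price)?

For a small subsidy around the equilibrium, the benefit split depends on the relative slopes, which at a point are proportional to the elasticities.
Buyer share = εs/(εs + |εd|) = 3.2/(3.2 + 0.2) = 16/17; seller share = |εd|/(εs + |εd|) = 1/17.
So producers capture 1/17 of the subsidy.

Producer share = 1/17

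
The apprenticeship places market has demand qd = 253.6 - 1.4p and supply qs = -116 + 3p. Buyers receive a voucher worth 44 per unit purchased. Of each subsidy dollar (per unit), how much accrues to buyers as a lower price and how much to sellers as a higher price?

Pre-subsidy: 253.6 - 1.4p = -116 + 3p gives p* = 84, q* = 136.
With the rebate, buyers effectively pay pb = ps − 44, where ps is the price sellers receive.
Demand in terms of ps becomes qd = 253.6 − 1.4(ps − 44) = 315.2 - 1.4ps. Setting this equal to supply: 315.2 - 1.4ps = -116 + 3ps, so ps = 98.
Buyers pay pb = 98 − 44 = 54; q' = -116 + 3·98 = 178.
Buyers' price falls by p* − pb = 84 − 54 = 30; sellers' price rises by ps − p* = 98 − 84 = 14.

Buyers gain 30 per unit; sellers gain 14 per unit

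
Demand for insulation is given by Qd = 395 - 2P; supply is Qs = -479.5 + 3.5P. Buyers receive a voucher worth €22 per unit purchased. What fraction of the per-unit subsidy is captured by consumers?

Pre-subsidy: 395 - 2P = -479.5 + 3.5P gives P* = 159, Q* = 77.
With the rebate, buyers effectively pay Pb = Ps − 22, where Ps is the price sellers receive.
Demand in terms of Ps becomes Qd = 395 − 2(Ps − 22) = 439 - 2Ps. Setting this equal to supply: 439 - 2Ps = -479.5 + 3.5Ps, so Ps = 167.
Buyers pay Pb = 167 − 22 = 145; Q' = -479.5 + 3.5·167 = 105.
Buyers' price falls by P* − Pb = 159 − 145 = 14; sellers' price rises by Ps − P* = 167 − 159 = 8.
So consumers capture 14/22 = 7/11 of each unit of subsidy.

Consumer share = 7/11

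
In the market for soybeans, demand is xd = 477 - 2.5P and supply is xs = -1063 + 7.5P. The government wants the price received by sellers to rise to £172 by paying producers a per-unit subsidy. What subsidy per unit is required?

Required subsidy s = £72 per unit

At a seller price of 172, quantity supplied is -1063 + 7.5·172 = 227.
Buyers absorb 227 only when they pay Pb with 477 − 2.5·Pb = 227, i.e. Pb = 100.
s = Ps − Pb = 172 − 100 = 72.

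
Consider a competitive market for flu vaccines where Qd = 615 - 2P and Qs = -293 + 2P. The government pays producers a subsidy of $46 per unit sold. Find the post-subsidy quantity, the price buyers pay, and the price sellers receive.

Q' = 207; buyers pay $204; sellers receive $250

Pre-subsidy: 615 - 2P = -293 + 2P gives P* = 227, Q* = 161.
With the subsidy, sellers receive Ps = Pb + 46 for each unit, where Pb is the price buyers pay.
Supply in terms of Pb becomes Qs = -293 + 2(Pb + 46) = -201 + 2Pb. Setting this equal to demand: 615 - 2Pb = -201 + 2Pb, so Pb = 204.
Sellers receive Ps = 204 + 46 = 250; Q' = 615 − 2·204 = 207.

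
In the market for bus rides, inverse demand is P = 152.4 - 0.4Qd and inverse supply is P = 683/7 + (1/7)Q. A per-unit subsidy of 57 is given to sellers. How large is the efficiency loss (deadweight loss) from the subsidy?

Deadweight loss = 2992.5

Pre-subsidy: 152.4 - 0.4Q = 683/7 + (1/7)Q gives Q* = 101 and P* = 112.
With the subsidy, sellers receive Ps = Pb + 57 for each unit, where Pb is the price buyers pay.
On the curves, Pb = 152.4 - 0.4Q and Ps = 683/7 + (1/7)Q; the wedge Ps − Pb = 57 gives 683/7 + (1/7)Q − (152.4 - 0.4Q) = 57, so Q' = 206.
Then Pb = 152.4 − 0.4·206 = 70 and Ps = 683/7 + (1/7)·206 = 127.
The subsidy expands output by 206 − 101 = 105 past the efficient level; on those units the gap between marginal cost and willingness to pay runs from 0 up to 57.
DWL = ½ × 57 × 105 = 2992.5.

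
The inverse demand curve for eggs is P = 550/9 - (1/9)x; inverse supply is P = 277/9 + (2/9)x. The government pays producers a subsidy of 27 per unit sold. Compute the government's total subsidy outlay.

Pre-subsidy: 550/9 - (1/9)x = 277/9 + (2/9)x gives x* = 91 and P* = 51.
With the subsidy, sellers receive Ps = Pb + 27 for each unit, where Pb is the price buyers pay.
On the curves, Pb = 550/9 - (1/9)x and Ps = 277/9 + (2/9)x; the wedge Ps − Pb = 27 gives 277/9 + (2/9)x − (550/9 - (1/9)x) = 27, so x' = 172.
Then Pb = 550/9 − (1/9)·172 = 42 and Ps = 277/9 + (2/9)·172 = 69.
Government outlay = subsidy × quantity = 27 × 172 = 4644.

Government cost = 4644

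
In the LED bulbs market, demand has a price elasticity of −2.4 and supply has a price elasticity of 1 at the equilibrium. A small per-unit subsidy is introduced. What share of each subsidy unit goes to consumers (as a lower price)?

Consumer share = 5/17

For a small subsidy around the equilibrium, the benefit split depends on the relative slopes, which at a point are proportional to the elasticities.
Buyer share = εs/(εs + |εd|) = 1/(1 + 2.4) = 5/17; seller share = |εd|/(εs + |εd|) = 12/17.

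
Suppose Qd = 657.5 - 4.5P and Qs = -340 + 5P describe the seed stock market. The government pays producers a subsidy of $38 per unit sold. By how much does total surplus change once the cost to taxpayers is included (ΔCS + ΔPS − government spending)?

Net change in total surplus = -$1710

Pre-subsidy: 657.5 - 4.5P = -340 + 5P gives P* = 105, Q* = 185.
With the subsidy, sellers receive Ps = Pb + 38 for each unit, where Pb is the price buyers pay.
Supply in terms of Pb becomes Qs = -340 + 5(Pb + 38) = -150 + 5Pb. Setting this equal to demand: 657.5 - 4.5Pb = -150 + 5Pb, so Pb = 85.
Sellers receive Ps = 85 + 38 = 123; Q' = 657.5 − 4.5·85 = 275.
ΔCS = ½(185 + 275)(105 − 85) = 4600; ΔPS = ½(185 + 275)(123 − 105) = 4140.
Government spending = 38 × 275 = 10450.
Net change = 4600 + 4140 − 10450 = -1710. The loss equals the DWL triangle ½·38·90.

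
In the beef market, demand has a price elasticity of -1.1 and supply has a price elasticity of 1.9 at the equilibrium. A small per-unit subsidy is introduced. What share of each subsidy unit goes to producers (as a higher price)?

For a small subsidy around the equilibrium, the benefit split depends on the relative slopes, which at a point are proportional to the elasticities.
Buyer share = εs/(εs + |εd|) = 1.9/(1.9 + 1.1) = 19/30; seller share = |εd|/(εs + |εd|) = 11/30.
So producers capture 11/30 of the subsidy.

Producer share = 11/30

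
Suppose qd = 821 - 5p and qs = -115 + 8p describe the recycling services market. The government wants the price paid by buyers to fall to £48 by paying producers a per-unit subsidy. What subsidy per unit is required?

At a buyer price of 48, quantity demanded is 821 − 5·48 = 581.
Sellers supply 581 only when they receive ps with -115 + 8·ps = 581, i.e. ps = 87.
s = ps − pb = 87 − 48 = 39.

Required subsidy s = £39 per unit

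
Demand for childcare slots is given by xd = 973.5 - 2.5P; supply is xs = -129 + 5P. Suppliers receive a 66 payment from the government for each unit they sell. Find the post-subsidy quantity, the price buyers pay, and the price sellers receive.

x' = 716; buyers pay 103; sellers receive 169

Pre-subsidy: 973.5 - 2.5P = -129 + 5P gives P* = 147, x* = 606.
With the subsidy, sellers receive Ps = Pb + 66 for each unit, where Pb is the price buyers pay.
Supply in terms of Pb becomes xs = -129 + 5(Pb + 66) = 201 + 5Pb. Setting this equal to demand: 973.5 - 2.5Pb = 201 + 5Pb, so Pb = 103.
Sellers receive Ps = 103 + 66 = 169; x' = 973.5 − 2.5·103 = 716.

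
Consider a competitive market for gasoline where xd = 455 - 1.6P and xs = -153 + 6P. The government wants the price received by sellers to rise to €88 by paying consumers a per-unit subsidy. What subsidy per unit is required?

At a seller price of 88, quantity supplied is -153 + 6·88 = 375.
Buyers absorb 375 only when they pay Pb with 455 − 1.6·Pb = 375, i.e. Pb = 50.
s = Ps − Pb = 88 − 50 = 38.

Required subsidy s = €38 per unit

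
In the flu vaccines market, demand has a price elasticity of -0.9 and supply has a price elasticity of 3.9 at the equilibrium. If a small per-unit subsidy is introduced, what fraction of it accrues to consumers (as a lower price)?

Consumer share = 0.8125

For a small subsidy around the equilibrium, the benefit split depends on the relative slopes, which at a point are proportional to the elasticities.
Buyer share = εs/(εs + |εd|) = 3.9/(3.9 + 0.9) = 0.8125; seller share = |εd|/(εs + |εd|) = 0.1875.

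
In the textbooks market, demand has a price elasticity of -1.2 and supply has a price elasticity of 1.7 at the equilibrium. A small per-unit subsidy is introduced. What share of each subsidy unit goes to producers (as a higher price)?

For a small subsidy around the equilibrium, the benefit split depends on the relative slopes, which at a point are proportional to the elasticities.
Buyer share = εs/(εs + |εd|) = 1.7/(1.7 + 1.2) = 17/29; seller share = |εd|/(εs + |εd|) = 12/29.
So producers capture 12/29 of the subsidy.

Producer share = 12/29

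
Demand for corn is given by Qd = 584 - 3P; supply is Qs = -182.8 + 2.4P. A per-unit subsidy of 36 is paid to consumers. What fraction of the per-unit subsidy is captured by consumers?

Pre-subsidy: 584 - 3P = -182.8 + 2.4P gives P* = 142, Q* = 158.
With the rebate, buyers effectively pay Pb = Ps − 36, where Ps is the price sellers receive.
Demand in terms of Ps becomes Qd = 584 − 3(Ps − 36) = 692 - 3Ps. Setting this equal to supply: 692 - 3Ps = -182.8 + 2.4Ps, so Ps = 162.
Buyers pay Pb = 162 − 36 = 126; Q' = -182.8 + 2.4·162 = 206.
Buyers' price falls by P* − Pb = 142 − 126 = 16; sellers' price rises by Ps − P* = 162 − 142 = 20.
So consumers capture 16/36 = 4/9 of each unit of subsidy.

Consumer share = 4/9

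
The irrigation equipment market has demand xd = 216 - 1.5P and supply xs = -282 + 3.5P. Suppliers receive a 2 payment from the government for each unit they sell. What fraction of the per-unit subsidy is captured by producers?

Pre-subsidy: 216 - 1.5P = -282 + 3.5P gives P* = 99.6, x* = 66.6.
With the subsidy, sellers receive Ps = Pb + 2 for each unit, where Pb is the price buyers pay.
Supply in terms of Pb becomes xs = -282 + 3.5(Pb + 2) = -275 + 3.5Pb. Setting this equal to demand: 216 - 1.5Pb = -275 + 3.5Pb, so Pb = 98.2.
Sellers receive Ps = 98.2 + 2 = 100.2; x' = 216 − 1.5·98.2 = 68.7.
Buyers' price falls by P* − Pb = 99.6 − 98.2 = 1.4; sellers' price rises by Ps − P* = 100.2 − 99.6 = 0.6.
So producers capture 0.6/2 = 0.3 of each unit of subsidy.

Producer share = 0.3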